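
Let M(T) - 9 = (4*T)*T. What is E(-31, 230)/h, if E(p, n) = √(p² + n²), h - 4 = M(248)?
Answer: √53861/246029 ≈ 0.00094330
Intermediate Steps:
M(T) = 9 + 4*T² (M(T) = 9 + (4*T)*T = 9 + 4*T²)
h = 246029 (h = 4 + (9 + 4*248²) = 4 + (9 + 4*61504) = 4 + (9 + 246016) = 4 + 246025 = 246029)
E(p, n) = √(n² + p²)
E(-31, 230)/h = √(230² + (-31)²)/246029 = √(52900 + 961)*(1/246029) = √53861*(1/246029) = √53861/246029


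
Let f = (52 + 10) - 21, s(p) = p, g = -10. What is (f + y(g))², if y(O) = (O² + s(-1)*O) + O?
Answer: 19881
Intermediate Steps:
f = 41 (f = 62 - 21 = 41)
y(O) = O² (y(O) = (O² - O) + O = O²)
(f + y(g))² = (41 + (-10)²)² = (41 + 100)² = 141² = 19881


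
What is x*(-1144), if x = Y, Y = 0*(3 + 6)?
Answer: 0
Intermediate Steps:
Y = 0 (Y = 0*9 = 0)
x = 0
x*(-1144) = 0*(-1144) = 0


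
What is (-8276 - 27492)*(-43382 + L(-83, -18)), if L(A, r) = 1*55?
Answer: 1549720136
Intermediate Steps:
L(A, r) = 55
(-8276 - 27492)*(-43382 + L(-83, -18)) = (-8276 - 27492)*(-43382 + 55) = -35768*(-43327) = 1549720136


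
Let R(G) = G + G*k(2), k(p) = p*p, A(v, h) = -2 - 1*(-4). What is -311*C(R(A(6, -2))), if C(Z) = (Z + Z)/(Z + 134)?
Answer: -1555/36 ≈ -43.194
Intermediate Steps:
A(v, h) = 2 (A(v, h) = -2 + 4 = 2)
k(p) = p²
R(G) = 5*G (R(G) = G + G*2² = G + G*4 = G + 4*G = 5*G)
C(Z) = 2*Z/(134 + Z) (C(Z) = (2*Z)/(134 + Z) = 2*Z/(134 + Z))
-311*C(R(A(6, -2))) = -622*5*2/(134 + 5*2) = -622*10/(134 + 10) = -622*10/144 = -311*5/36 = -1555/36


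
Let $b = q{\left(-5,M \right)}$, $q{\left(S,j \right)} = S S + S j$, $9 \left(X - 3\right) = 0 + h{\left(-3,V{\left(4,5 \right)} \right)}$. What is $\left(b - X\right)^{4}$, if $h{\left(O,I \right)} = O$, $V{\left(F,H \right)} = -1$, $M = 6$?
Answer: $\frac{279841}{81} \approx 3454.8$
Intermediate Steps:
$X = \frac{8}{3}$ ($X = 3 + \frac{0 - 3}{9} = 3 + \frac{1}{9} \left(-3\right) = 3 - \frac{1}{3} = \frac{8}{3} \approx 2.6667$)
$q{\left(S,j \right)} = S^{2} + S j$
$b = -5$ ($b = - 5 \left(-5 + 6\right) = \left(-5\right) 1 = -5$)
$\left(b - X\right)^{4} = \left(-5 - \frac{8}{3}\right)^{4} = \left(- \frac{23}{3}\right)^{4} = \frac{279841}{81}$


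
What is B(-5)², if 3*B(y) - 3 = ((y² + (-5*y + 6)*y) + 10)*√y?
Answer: (1 - 40*I*√5)² ≈ -7999.0 - 178.89*I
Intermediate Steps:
B(y) = 1 + √y*(10 + y² + y*(6 - 5*y))/3 (B(y) = 1 + (((y² + (-5*y + 6)*y) + 10)*√y)/3 = 1 + (((y² + (6 - 5*y)*y) + 10)*√y)/3 = 1 + (((y² + y*(6 - 5*y)) + 10)*√y)/3 = 1 + ((10 + y² + y*(6 - 5*y))*√y)/3 = 1 + (√y*(10 + y² + y*(6 - 5*y)))/3 = 1 + √y*(10 + y² + y*(6 - 5*y))/3)
B(-5)² = (1 + 2*(-5)^(3/2) - 100*I*√5/3 + 10*√(-5)/3)² = (1 + 2*(-5*I*√5) - 100*I*√5/3 + 10*(I*√5)/3)² = (1 - 10*I*√5 - 100*I*√5/3 + 10*I*√5/3)² = (1 - 40*I*√5)²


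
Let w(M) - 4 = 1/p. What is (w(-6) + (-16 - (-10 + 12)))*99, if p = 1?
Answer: -1287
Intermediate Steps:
w(M) = 5 (w(M) = 4 + 1/1 = 4 + 1 = 5)
(w(-6) + (-16 - (-10 + 12)))*99 = (5 + (-16 - (-10 + 12)))*99 = (5 + (-16 - 1*2))*99 = (5 + (-16 - 2))*99 = (5 - 18)*99 = -13*99 = -1287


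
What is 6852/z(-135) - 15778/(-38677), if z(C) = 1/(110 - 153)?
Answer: -11395620794/38677 ≈ -2.9464e+5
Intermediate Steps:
z(C) = -1/43 (z(C) = 1/(-43) = -1/43)
6852/z(-135) - 15778/(-38677) = 6852/(-1/43) - 15778/(-38677) = 6852*(-43) - 15778*(-1/38677) = -294636 + 15778/38677 = -11395620794/38677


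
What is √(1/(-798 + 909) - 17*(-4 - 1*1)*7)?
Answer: √7331106/111 ≈ 24.393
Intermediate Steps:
√(1/(-798 + 909) - 17*(-4 - 1*1)*7) = √(1/111 - 17*(-4 - 1)*7) = √(1/111 - 17*(-5)*7) = √(1/111 + 85*7) = √(1/111 + 595) = √(66046/111) = √7331106/111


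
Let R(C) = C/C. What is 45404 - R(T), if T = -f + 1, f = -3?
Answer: 45403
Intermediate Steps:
T = 4 (T = -1*(-3) + 1 = 3 + 1 = 4)
R(C) = 1
45404 - R(T) = 45404 - 1*1 = 45404 - 1 = 45403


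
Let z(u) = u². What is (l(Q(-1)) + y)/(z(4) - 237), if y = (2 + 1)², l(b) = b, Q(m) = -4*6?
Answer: 15/221 ≈ 0.067873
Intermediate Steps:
Q(m) = -24
y = 9 (y = 3² = 9)
(l(Q(-1)) + y)/(z(4) - 237) = (-24 + 9)/(4² - 237) = -15/(16 - 237) = -15/(-221) = -15*(-1/221) = 15/221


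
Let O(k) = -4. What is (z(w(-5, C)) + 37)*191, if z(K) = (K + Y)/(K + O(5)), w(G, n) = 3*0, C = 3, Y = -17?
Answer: 31515/4 ≈ 7878.8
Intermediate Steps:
w(G, n) = 0
z(K) = (-17 + K)/(-4 + K) (z(K) = (K - 17)/(K - 4) = (-17 + K)/(-4 + K))
(z(w(-5, C)) + 37)*191 = ((-17 + 0)/(-4 + 0) + 37)*191 = (-17/(-4) + 37)*191 = (-1/4*(-17) + 37)*191 = (17/4 + 37)*191 = (165/4)*191 = 31515/4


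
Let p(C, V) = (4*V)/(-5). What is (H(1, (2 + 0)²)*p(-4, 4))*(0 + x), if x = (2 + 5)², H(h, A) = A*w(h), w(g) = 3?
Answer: -9408/5 ≈ -1881.6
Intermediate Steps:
p(C, V) = -4*V/5 (p(C, V) = (4*V)*(-⅕) = -4*V/5)
H(h, A) = 3*A (H(h, A) = A*3 = 3*A)
x = 49 (x = 7² = 49)
(H(1, (2 + 0)²)*p(-4, 4))*(0 + x) = ((3*(2 + 0)²)*(-⅘*4))*(0 + 49) = ((3*2²)*(-16/5))*49 = ((3*4)*(-16/5))*49 = (12*(-16/5))*49 = -192/5*49 = -9408/5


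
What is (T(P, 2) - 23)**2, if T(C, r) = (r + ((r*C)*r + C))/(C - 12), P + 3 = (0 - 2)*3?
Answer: 193600/441 ≈ 439.00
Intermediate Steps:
P = -9 (P = -3 + (0 - 2)*3 = -3 - 2*3 = -3 - 6 = -9)
T(C, r) = (C + r + C*r**2)/(-12 + C) (T(C, r) = (r + ((C*r)*r + C))/(-12 + C) = (r + (C*r**2 + C))/(-12 + C) = (r + (C + C*r**2))/(-12 + C) = (C + r + C*r**2)/(-12 + C))
(T(P, 2) - 23)**2 = ((-9 + 2 - 9*2**2)/(-12 - 9) - 23)**2 = ((-9 + 2 - 9*4)/(-21) - 23)**2 = (-(-9 + 2 - 36)/21 - 23)**2 = (-1/21*(-43) - 23)**2 = (43/21 - 23)**2 = (-440/21)**2 = 193600/441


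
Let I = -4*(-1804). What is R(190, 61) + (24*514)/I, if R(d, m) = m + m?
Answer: 55793/451 ≈ 123.71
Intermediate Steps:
I = 7216
R(d, m) = 2*m
R(190, 61) + (24*514)/I = 2*61 + (24*514)/7216 = 122 + 12336*(1/7216) = 122 + 771/451 = 55793/451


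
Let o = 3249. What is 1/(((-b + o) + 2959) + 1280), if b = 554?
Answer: 1/6934 ≈ 0.00014422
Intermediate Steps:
1/(((-b + o) + 2959) + 1280) = 1/(((-1*554 + 3249) + 2959) + 1280) = 1/(((-554 + 3249) + 2959) + 1280) = 1/((2695 + 2959) + 1280) = 1/(5654 + 1280) = 1/6934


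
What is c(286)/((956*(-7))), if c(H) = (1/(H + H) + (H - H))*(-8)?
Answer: 1/478478 ≈ 2.0900e-6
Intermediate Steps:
c(H) = -4/H (c(H) = (1/(2*H) + 0)*(-8) = (1/(2*H))*(-8) = -4/H)
c(286)/((956*(-7))) = (-4/286)/((956*(-7))) = -4*1/286/(-6692) = -2/143*(-1/6692) = 1/478478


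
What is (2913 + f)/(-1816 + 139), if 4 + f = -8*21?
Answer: -2741/1677 ≈ -1.6345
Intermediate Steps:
f = -172 (f = -4 - 8*21 = -4 - 168 = -172)
(2913 + f)/(-1816 + 139) = (2913 - 172)/(-1816 + 139) = 2741/(-1677) = 2741*(-1/1677) = -2741/1677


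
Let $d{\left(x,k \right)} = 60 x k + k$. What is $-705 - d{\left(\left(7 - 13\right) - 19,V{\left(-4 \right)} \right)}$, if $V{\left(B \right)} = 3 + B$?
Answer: $-2204$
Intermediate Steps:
$d{\left(x,k \right)} = k + 60 k x$ ($d{\left(x,k \right)} = 60 k x + k = k + 60 k x$)
$-705 - d{\left(\left(7 - 13\right) - 19,V{\left(-4 \right)} \right)} = -705 - \left(3 - 4\right) \left(1 + 60 \left(\left(7 - 13\right) - 19\right)\right) = -705 - - (1 + 60 \left(-6 - 19\right)) = -705 - - (1 + 60 \left(-25\right)) = -705 - - (1 - 1500) = -705 - \left(-1\right) \left(-1499\right) = -705 - 1499 = -2204$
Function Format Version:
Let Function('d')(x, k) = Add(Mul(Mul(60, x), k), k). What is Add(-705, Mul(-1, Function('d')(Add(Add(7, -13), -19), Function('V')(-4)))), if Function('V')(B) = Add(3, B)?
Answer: -2204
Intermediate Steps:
Function('d')(x, k) = Add(k, Mul(60, k, x)) (Function('d')(x, k) = Add(Mul(60, k, x), k) = Add(k, Mul(60, k, x)))
Add(-705, Mul(-1, Function('d')(Add(Add(7, -13), -19), Function('V')(-4)))) = Add(-705, Mul(-1, Mul(Add(3, -4), Add(1, Mul(60, Add(Add(7, -13), -19)))))) = Add(-705, Mul(-1, Mul(-1, Add(1, Mul(60, Add(-6, -19)))))) = Add(-705, Mul(-1, Mul(-1, Add(1, Mul(60, -25))))) = Add(-705, Mul(-1, Mul(-1, Add(1, -1500)))) = Add(-705, Mul(-1, Mul(-1, -1499))) = Add(-705, Mul(-1, 1499)) = Add(-705, -1499) = -2204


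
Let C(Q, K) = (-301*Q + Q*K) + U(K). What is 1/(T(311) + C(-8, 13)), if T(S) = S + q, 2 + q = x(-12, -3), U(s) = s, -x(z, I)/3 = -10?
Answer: 1/2656 ≈ 0.00037651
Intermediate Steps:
x(z, I) = 30 (x(z, I) = -3*(-10) = 30)
q = 28 (q = -2 + 30 = 28)
C(Q, K) = K - 301*Q + K*Q (C(Q, K) = (-301*Q + Q*K) + K = (-301*Q + K*Q) + K = K - 301*Q + K*Q)
T(S) = 28 + S (T(S) = S + 28 = 28 + S)
1/(T(311) + C(-8, 13)) = 1/((28 + 311) + (13 - 301*(-8) + 13*(-8))) = 1/(339 + (13 + 2408 - 104)) = 1/(339 + 2317) = 1/2656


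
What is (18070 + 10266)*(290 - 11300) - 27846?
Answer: -312007206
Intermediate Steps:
(18070 + 10266)*(290 - 11300) - 27846 = 28336*(-11010) - 27846 = -311979360 - 27846 = -312007206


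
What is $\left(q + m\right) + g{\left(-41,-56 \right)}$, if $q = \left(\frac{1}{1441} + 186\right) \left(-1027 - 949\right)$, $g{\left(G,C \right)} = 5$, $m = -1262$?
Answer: $- \frac{531432689}{1441} \approx -3.6879 \cdot 10^{5}$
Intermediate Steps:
$q = - \frac{529621352}{1441}$ ($q = \left(\frac{1}{1441} + 186\right) \left(-1976\right) = \frac{268027}{1441} \left(-1976\right) = - \frac{529621352}{1441} \approx -3.6754 \cdot 10^{5}$)
$\left(q + m\right) + g{\left(-41,-56 \right)} = \left(- \frac{529621352}{1441} - 1262\right) + 5 = - \frac{531439894}{1441} + 5 = - \frac{531432689}{1441}$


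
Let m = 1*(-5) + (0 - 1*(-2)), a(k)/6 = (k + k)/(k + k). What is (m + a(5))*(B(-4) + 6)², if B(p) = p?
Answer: 12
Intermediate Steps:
a(k) = 6 (a(k) = 6*((k + k)/(k + k)) = 6*((2*k)/((2*k))) = 6*((2*k)*(1/(2*k))) = 6*1 = 6)
m = -3 (m = -5 + (0 + 2) = -5 + 2 = -3)
(m + a(5))*(B(-4) + 6)² = (-3 + 6)*(-4 + 6)² = 3*2² = 3*4 = 12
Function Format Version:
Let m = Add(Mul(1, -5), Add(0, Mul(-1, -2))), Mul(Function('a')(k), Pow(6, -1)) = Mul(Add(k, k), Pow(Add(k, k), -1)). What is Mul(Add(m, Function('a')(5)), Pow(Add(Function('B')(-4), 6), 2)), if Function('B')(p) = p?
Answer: 12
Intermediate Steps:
Function('a')(k) = 6 (Function('a')(k) = Mul(6, Mul(Add(k, k), Pow(Add(k, k), -1))) = Mul(6, Mul(Mul(2, k), Pow(Mul(2, k), -1))) = Mul(6, Mul(Mul(2, k), Mul(Rational(1, 2), Pow(k, -1)))) = Mul(6, 1) = 6)
m = -3 (m = Add(-5, Add(0, 2)) = Add(-5, 2) = -3)
Mul(Add(m, Function('a')(5)), Pow(Add(Function('B')(-4), 6), 2)) = Mul(Add(-3, 6), Pow(Add(-4, 6), 2)) = Mul(3, Pow(2, 2)) = Mul(3, 4) = 12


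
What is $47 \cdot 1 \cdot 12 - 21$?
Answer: $543$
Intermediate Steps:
$47 \cdot 1 \cdot 12 - 21 = 47 \cdot 12 - 21 = 564 - 21 = 543$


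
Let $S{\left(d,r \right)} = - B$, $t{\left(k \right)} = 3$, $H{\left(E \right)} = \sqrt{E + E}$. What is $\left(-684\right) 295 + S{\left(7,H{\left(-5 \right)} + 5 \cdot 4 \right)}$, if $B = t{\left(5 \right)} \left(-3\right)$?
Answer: $-201771$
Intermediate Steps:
$H{\left(E \right)} = \sqrt{2} \sqrt{E}$ ($H{\left(E \right)} = \sqrt{2 E} = \sqrt{2} \sqrt{E}$)
$B = -9$ ($B = 3 \left(-3\right) = -9$)
$S{\left(d,r \right)} = 9$ ($S{\left(d,r \right)} = \left(-1\right) \left(-9\right) = 9$)
$\left(-684\right) 295 + S{\left(7,H{\left(-5 \right)} + 5 \cdot 4 \right)} = \left(-684\right) 295 + 9 = -201780 + 9 = -201771$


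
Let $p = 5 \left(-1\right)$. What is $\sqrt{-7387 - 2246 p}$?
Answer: $3 \sqrt{427} \approx 61.992$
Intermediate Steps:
$p = -5$
$\sqrt{-7387 - 2246 p} = \sqrt{-7387 - -11230} = \sqrt{-7387 + 11230} = \sqrt{3843} = 3 \sqrt{427}$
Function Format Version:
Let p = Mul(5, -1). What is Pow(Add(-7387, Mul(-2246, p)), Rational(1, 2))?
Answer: Mul(3, Pow(427, Rational(1, 2))) ≈ 61.992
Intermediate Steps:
p = -5
Pow(Add(-7387, Mul(-2246, p)), Rational(1, 2)) = Pow(Add(-7387, Mul(-2246, -5)), Rational(1, 2)) = Pow(Add(-7387, 11230), Rational(1, 2)) = Pow(3843, Rational(1, 2)) = Mul(3, Pow(427, Rational(1, 2)))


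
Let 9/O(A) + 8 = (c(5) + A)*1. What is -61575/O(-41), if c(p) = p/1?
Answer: 903100/3 ≈ 3.0103e+5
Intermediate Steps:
c(p) = p (c(p) = p*1 = p)
O(A) = 9/(-3 + A) (O(A) = 9/(-8 + (5 + A)*1) = 9/(-8 + (5 + A)) = 9/(-3 + A))
-61575/O(-41) = -61575/(9/(-3 - 41)) = -61575/(9/(-44)) = -61575/(9*(-1/44)) = -61575/(-9/44) = -61575*(-44/9) = 903100/3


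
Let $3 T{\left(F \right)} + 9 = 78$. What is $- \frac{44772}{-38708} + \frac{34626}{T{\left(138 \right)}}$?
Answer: $\frac{335333241}{222571} \approx 1506.6$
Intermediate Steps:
$T{\left(F \right)} = 23$ ($T{\left(F \right)} = -3 + \frac{1}{3} \cdot 78 = -3 + 26 = 23$)
$- \frac{44772}{-38708} + \frac{34626}{T{\left(138 \right)}} = - \frac{44772}{-38708} + \frac{34626}{23} = \left(-44772\right) \left(- \frac{1}{38708}\right) + 34626 \cdot \frac{1}{23} = \frac{11193}{9677} + \frac{34626}{23} = \frac{335333241}{222571}$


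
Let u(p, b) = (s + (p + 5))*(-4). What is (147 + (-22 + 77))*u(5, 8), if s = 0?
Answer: -8080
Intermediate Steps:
u(p, b) = -20 - 4*p (u(p, b) = (0 + (p + 5))*(-4) = (0 + (5 + p))*(-4) = (5 + p)*(-4) = -20 - 4*p)
(147 + (-22 + 77))*u(5, 8) = (147 + (-22 + 77))*(-20 - 4*5) = (147 + 55)*(-20 - 20) = 202*(-40) = -8080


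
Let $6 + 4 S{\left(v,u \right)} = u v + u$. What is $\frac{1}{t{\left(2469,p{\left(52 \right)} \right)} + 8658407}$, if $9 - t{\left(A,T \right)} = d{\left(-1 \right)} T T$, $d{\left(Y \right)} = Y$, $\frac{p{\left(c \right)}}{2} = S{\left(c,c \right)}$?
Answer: $\frac{1}{10549041} \approx 9.4795 \cdot 10^{-8}$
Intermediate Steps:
$S{\left(v,u \right)} = - \frac{3}{2} + \frac{u}{4} + \frac{u v}{4}$ ($S{\left(v,u \right)} = - \frac{3}{2} + \frac{u v + u}{4} = - \frac{3}{2} + \frac{u + u v}{4} = - \frac{3}{2} + \left(\frac{u}{4} + \frac{u v}{4}\right) = - \frac{3}{2} + \frac{u}{4} + \frac{u v}{4}$)
$p{\left(c \right)} = -3 + \frac{c}{2} + \frac{c^{2}}{2}$ ($p{\left(c \right)} = 2 \left(- \frac{3}{2} + \frac{c}{4} + \frac{c c}{4}\right) = 2 \left(- \frac{3}{2} + \frac{c}{4} + \frac{c^{2}}{4}\right) = -3 + \frac{c}{2} + \frac{c^{2}}{2}$)
$t{\left(A,T \right)} = 9 + T^{2}$ ($t{\left(A,T \right)} = 9 - - T T = 9 - - T^{2} = 9 + T^{2}$)
$\frac{1}{t{\left(2469,p{\left(52 \right)} \right)} + 8658407} = \frac{1}{\left(9 + \left(-3 + \frac{1}{2} \cdot 52 + \frac{52^{2}}{2}\right)^{2}\right) + 8658407} = \frac{1}{\left(9 + \left(-3 + 26 + \frac{1}{2} \cdot 2704\right)^{2}\right) + 8658407} = \frac{1}{\left(9 + \left(-3 + 26 + 1352\right)^{2}\right) + 8658407} = \frac{1}{\left(9 + 1375^{2}\right) + 8658407} = \frac{1}{\left(9 + 1890625\right) + 8658407} = \frac{1}{1890634 + 8658407} = \frac{1}{10549041}$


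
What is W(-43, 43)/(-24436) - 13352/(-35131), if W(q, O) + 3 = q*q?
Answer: 130708823/429230558 ≈ 0.30452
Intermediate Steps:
W(q, O) = -3 + q² (W(q, O) = -3 + q*q = -3 + q²)
W(-43, 43)/(-24436) - 13352/(-35131) = (-3 + (-43)²)/(-24436) - 13352/(-35131) = (-3 + 1849)*(-1/24436) - 13352*(-1/35131) = 1846*(-1/24436) + 13352/35131 = -923/12218 + 13352/35131 = 130708823/429230558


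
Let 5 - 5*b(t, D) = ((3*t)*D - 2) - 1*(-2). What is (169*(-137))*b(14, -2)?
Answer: -2060617/5 ≈ -4.1212e+5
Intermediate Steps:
b(t, D) = 1 - 3*D*t/5 (b(t, D) = 1 - (((3*t)*D - 2) - 1*(-2))/5 = 1 - ((3*D*t - 2) + 2)/5 = 1 - ((-2 + 3*D*t) + 2)/5 = 1 - 3*D*t/5)
(169*(-137))*b(14, -2) = (169*(-137))*(1 - ⅗*(-2)*14) = -23153*(1 + 84/5) = -23153*89/5 = -2060617/5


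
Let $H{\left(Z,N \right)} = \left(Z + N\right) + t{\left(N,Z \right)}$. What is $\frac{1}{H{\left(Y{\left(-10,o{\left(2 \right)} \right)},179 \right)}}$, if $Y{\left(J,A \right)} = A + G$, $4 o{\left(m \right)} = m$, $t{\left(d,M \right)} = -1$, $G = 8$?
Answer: $\frac{2}{373} \approx 0.0053619$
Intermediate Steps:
$o{\left(m \right)} = \frac{m}{4}$
$Y{\left(J,A \right)} = 8 + A$ ($Y{\left(J,A \right)} = A + 8 = 8 + A$)
$H{\left(Z,N \right)} = -1 + N + Z$ ($H{\left(Z,N \right)} = \left(Z + N\right) - 1 = \left(N + Z\right) - 1 = -1 + N + Z$)
$\frac{1}{H{\left(Y{\left(-10,o{\left(2 \right)} \right)},179 \right)}} = \frac{1}{-1 + 179 + \left(8 + \frac{1}{4} \cdot 2\right)} = \frac{1}{-1 + 179 + \left(8 + \frac{1}{2}\right)} = \frac{1}{-1 + 179 + \frac{17}{2}} = \frac{1}{\frac{373}{2}} = \frac{2}{373}$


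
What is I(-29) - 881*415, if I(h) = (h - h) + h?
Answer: -365644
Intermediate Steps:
I(h) = h (I(h) = 0 + h = h)
I(-29) - 881*415 = -29 - 881*415 = -29 - 365615 = -365644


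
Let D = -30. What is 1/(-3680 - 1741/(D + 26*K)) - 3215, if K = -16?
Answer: -5271118331/1639539 ≈ -3215.0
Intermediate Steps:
1/(-3680 - 1741/(D + 26*K)) - 3215 = 1/(-3680 - 1741/(-30 + 26*(-16))) - 3215 = 1/(-3680 - 1741/(-30 - 416)) - 3215 = 1/(-3680 - 1741/(-446)) - 3215 = 1/(-3680 - 1741*(-1/446)) - 3215 = 1/(-3680 + 1741/446) - 3215 = 1/(-1639539/446) - 3215 = -446/1639539 - 3215 = -5271118331/1639539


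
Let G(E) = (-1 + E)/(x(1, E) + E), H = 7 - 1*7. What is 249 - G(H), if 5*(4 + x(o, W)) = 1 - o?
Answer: 995/4 ≈ 248.75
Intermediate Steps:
H = 0 (H = 7 - 7 = 0)
x(o, W) = -19/5 - o/5 (x(o, W) = -4 + (1 - o)/5 = -4 + (⅕ - o/5) = -19/5 - o/5)
G(E) = (-1 + E)/(-4 + E) (G(E) = (-1 + E)/((-19/5 - ⅕*1) + E) = (-1 + E)/((-19/5 - ⅕) + E) = (-1 + E)/(-4 + E))
249 - G(H) = 249 - (-1 + 0)/(-4 + 0) = 249 - (-1)/(-4) = 249 - (-1)*(-1)/4 = 249 - 1*¼ = 249 - ¼ = 995/4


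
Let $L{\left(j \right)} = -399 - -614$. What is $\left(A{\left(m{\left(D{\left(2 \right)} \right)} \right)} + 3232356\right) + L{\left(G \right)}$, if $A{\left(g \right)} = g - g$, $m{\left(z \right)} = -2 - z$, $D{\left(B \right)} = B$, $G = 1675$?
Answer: $3232571$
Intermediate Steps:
$A{\left(g \right)} = 0$
$L{\left(j \right)} = 215$ ($L{\left(j \right)} = -399 + 614 = 215$)
$\left(A{\left(m{\left(D{\left(2 \right)} \right)} \right)} + 3232356\right) + L{\left(G \right)} = \left(0 + 3232356\right) + 215 = 3232356 + 215 = 3232571$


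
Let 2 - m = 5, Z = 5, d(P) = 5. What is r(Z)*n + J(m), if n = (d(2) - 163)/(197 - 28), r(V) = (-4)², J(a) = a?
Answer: -3035/169 ≈ -17.959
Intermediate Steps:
m = -3 (m = 2 - 1*5 = 2 - 5 = -3)
r(V) = 16
n = -158/169 (n = (5 - 163)/(197 - 28) = -158/169 ≈ -0.93491)
r(Z)*n + J(m) = 16*(-158/169) - 3 = -2528/169 - 3 = -3035/169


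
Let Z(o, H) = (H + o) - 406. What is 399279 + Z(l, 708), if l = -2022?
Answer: 397559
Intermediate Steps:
Z(o, H) = -406 + H + o
399279 + Z(l, 708) = 399279 + (-406 + 708 - 2022) = 399279 - 1720 = 397559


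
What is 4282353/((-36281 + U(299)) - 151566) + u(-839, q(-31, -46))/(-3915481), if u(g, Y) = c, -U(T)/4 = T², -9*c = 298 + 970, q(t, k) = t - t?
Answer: -50302184876423/6407109080793 ≈ -7.8510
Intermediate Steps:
q(t, k) = 0
c = -1268/9 (c = -(298 + 970)/9 = -⅑*1268 = -1268/9 ≈ -140.89)
U(T) = -4*T²
u(g, Y) = -1268/9
4282353/((-36281 + U(299)) - 151566) + u(-839, q(-31, -46))/(-3915481) = 4282353/((-36281 - 4*299²) - 151566) - 1268/9/(-3915481) = 4282353/((-36281 - 4*89401) - 151566) - 1268/9*(-1/3915481) = 4282353/((-36281 - 357604) - 151566) + 1268/35239329 = 4282353/(-393885 - 151566) + 1268/35239329 = 4282353/(-545451) + 1268/35239329 = 4282353*(-1/545451) + 1268/35239329 = -1427451/181817 + 1268/35239329 = -50302184876423/6407109080793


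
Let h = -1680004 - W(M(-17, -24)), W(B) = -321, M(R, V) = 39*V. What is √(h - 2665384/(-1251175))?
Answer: 3*I*√11686389957613403/250235 ≈ 1296.0*I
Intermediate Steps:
h = -1679683 (h = -1680004 - 1*(-321) = -1680004 + 321 = -1679683)
√(h - 2665384/(-1251175)) = √(-1679683 - 2665384/(-1251175)) = √(-1679683 - 2665384*(-1/1251175)) = √(-1679683 + 2665384/1251175) = √(-2101574712141/1251175) = 3*I*√11686389957613403/250235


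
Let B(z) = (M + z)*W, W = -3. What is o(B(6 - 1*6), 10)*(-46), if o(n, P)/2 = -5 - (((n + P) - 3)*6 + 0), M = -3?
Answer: 9292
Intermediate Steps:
B(z) = 9 - 3*z (B(z) = (-3 + z)*(-3) = 9 - 3*z)
o(n, P) = 26 - 12*P - 12*n (o(n, P) = 2*(-5 - (((n + P) - 3)*6 + 0)) = 2*(-5 - (((P + n) - 3)*6 + 0)) = 2*(-5 - ((-3 + P + n)*6 + 0)) = 2*(-5 - ((-18 + 6*P + 6*n) + 0)) = 2*(-5 - (-18 + 6*P + 6*n)) = 2*(-5 + (18 - 6*P - 6*n)) = 2*(13 - 6*P - 6*n) = 26 - 12*P - 12*n)
o(B(6 - 1*6), 10)*(-46) = (26 - 12*10 - 12*(9 - 3*(6 - 1*6)))*(-46) = (26 - 120 - 12*(9 - 3*(6 - 6)))*(-46) = (26 - 120 - 12*(9 - 3*0))*(-46) = (26 - 120 - 12*(9 + 0))*(-46) = (26 - 120 - 12*9)*(-46) = (26 - 120 - 108)*(-46) = -202*(-46) = 9292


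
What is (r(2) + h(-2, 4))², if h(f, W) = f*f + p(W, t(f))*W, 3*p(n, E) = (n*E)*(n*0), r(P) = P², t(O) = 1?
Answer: 64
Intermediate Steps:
p(n, E) = 0 (p(n, E) = ((n*E)*(n*0))/3 = ((E*n)*0)/3 = (⅓)*0 = 0)
h(f, W) = f² (h(f, W) = f*f + 0*W = f² + 0 = f²)
(r(2) + h(-2, 4))² = (2² + (-2)²)² = (4 + 4)² = 8² = 64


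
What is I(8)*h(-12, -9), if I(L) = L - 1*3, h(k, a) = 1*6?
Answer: 30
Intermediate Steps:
h(k, a) = 6
I(L) = -3 + L (I(L) = L - 3 = -3 + L)
I(8)*h(-12, -9) = (-3 + 8)*6 = 5*6 = 30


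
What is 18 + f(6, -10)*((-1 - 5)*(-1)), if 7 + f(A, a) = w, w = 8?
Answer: 24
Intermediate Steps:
f(A, a) = 1 (f(A, a) = -7 + 8 = 1)
18 + f(6, -10)*((-1 - 5)*(-1)) = 18 + 1*((-1 - 5)*(-1)) = 18 + 1*(-6*(-1)) = 18 + 1*6 = 18 + 6 = 24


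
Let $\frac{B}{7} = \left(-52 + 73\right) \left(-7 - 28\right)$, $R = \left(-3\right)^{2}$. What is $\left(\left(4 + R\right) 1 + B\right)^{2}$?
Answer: $26337424$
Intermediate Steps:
$R = 9$
$B = -5145$ ($B = 7 \left(-52 + 73\right) \left(-7 - 28\right) = 7 \cdot 21 \left(-35\right) = 7 \left(-735\right) = -5145$)
$\left(\left(4 + R\right) 1 + B\right)^{2} = \left(\left(4 + 9\right) 1 - 5145\right)^{2} = \left(13 \cdot 1 - 5145\right)^{2} = \left(13 - 5145\right)^{2} = \left(-5132\right)^{2} = 26337424$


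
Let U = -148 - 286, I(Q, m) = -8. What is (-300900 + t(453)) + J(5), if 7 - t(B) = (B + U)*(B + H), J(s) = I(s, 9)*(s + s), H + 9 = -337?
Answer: -303006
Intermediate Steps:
H = -346 (H = -9 - 337 = -346)
U = -434
J(s) = -16*s (J(s) = -8*(s + s) = -16*s)
t(B) = 7 - (-434 + B)*(-346 + B) (t(B) = 7 - (B - 434)*(B - 346) = 7 - (-434 + B)*(-346 + B))
(-300900 + t(453)) + J(5) = (-300900 + (-150157 - 1*453² + 780*453)) - 16*5 = (-300900 + (-150157 - 1*205209 + 353340)) - 80 = (-300900 + (-150157 - 205209 + 353340)) - 80 = (-300900 - 2026) - 80 = -302926 - 80 = -303006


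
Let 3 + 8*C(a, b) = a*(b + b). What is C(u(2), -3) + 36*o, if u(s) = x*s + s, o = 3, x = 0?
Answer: 849/8 ≈ 106.13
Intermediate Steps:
u(s) = s (u(s) = 0*s + s = 0 + s = s)
C(a, b) = -3/8 + a*b/4 (C(a, b) = -3/8 + (a*(b + b))/8 = -3/8 + (a*(2*b))/8 = -3/8 + (2*a*b)/8 = -3/8 + a*b/4)
C(u(2), -3) + 36*o = (-3/8 + (1/4)*2*(-3)) + 36*3 = (-3/8 - 3/2) + 108 = -15/8 + 108 = 849/8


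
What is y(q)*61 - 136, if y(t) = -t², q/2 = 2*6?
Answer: -35272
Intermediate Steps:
q = 24 (q = 2*(2*6) = 2*12 = 24)
y(q)*61 - 136 = -1*24²*61 - 136 = -1*576*61 - 136 = -576*61 - 136 = -35136 - 136 = -35272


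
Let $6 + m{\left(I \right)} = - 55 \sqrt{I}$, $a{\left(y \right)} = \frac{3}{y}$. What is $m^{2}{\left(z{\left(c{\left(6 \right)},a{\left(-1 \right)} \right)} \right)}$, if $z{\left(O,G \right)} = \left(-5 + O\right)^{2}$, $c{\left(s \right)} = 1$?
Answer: $51076$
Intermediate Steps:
$m{\left(I \right)} = -6 - 55 \sqrt{I}$
$m^{2}{\left(z{\left(c{\left(6 \right)},a{\left(-1 \right)} \right)} \right)} = \left(-6 - 55 \sqrt{\left(-5 + 1\right)^{2}}\right)^{2} = \left(-6 - 55 \sqrt{\left(-4\right)^{2}}\right)^{2} = \left(-6 - 55 \sqrt{16}\right)^{2} = \left(-6 - 220\right)^{2} = \left(-226\right)^{2} = 51076$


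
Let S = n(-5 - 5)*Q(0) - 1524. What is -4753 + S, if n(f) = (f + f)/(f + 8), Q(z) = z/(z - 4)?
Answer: -6277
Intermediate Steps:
Q(z) = z/(-4 + z)
n(f) = 2*f/(8 + f) (n(f) = (2*f)/(8 + f) = 2*f/(8 + f))
S = -1524 (S = (2*(-5 - 5)/(8 + (-5 - 5)))*(0/(-4 + 0)) - 1524 = (2*(-10)/(8 - 10))*(0/(-4)) - 1524 = (2*(-10)/(-2))*(0*(-¼)) - 1524 = (2*(-10)*(-½))*0 - 1524 = 10*0 - 1524 = 0 - 1524 = -1524)
-4753 + S = -4753 - 1524 = -6277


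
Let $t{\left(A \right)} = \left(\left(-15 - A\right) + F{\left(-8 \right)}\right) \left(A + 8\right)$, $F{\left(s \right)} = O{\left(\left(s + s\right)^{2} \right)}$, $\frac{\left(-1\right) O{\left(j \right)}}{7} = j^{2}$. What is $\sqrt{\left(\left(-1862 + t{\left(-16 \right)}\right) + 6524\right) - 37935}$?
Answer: $\sqrt{3636735} \approx 1907.0$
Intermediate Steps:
$O{\left(j \right)} = - 7 j^{2}$
$F{\left(s \right)} = - 112 s^{4}$ ($F{\left(s \right)} = - 7 \left(\left(s + s\right)^{2}\right)^{2} = - 7 \left(\left(2 s\right)^{2}\right)^{2} = - 7 \left(4 s^{2}\right)^{2} = - 7 \cdot 16 s^{4} = - 112 s^{4}$)
$t{\left(A \right)} = \left(-458767 - A\right) \left(8 + A\right)$ ($t{\left(A \right)} = \left(\left(-15 - A\right) - 112 \left(-8\right)^{4}\right) \left(A + 8\right) = \left(\left(-15 - A\right) - 458752\right) \left(8 + A\right) = \left(-458767 - A\right) \left(8 + A\right)$)
$\sqrt{\left(\left(-1862 + t{\left(-16 \right)}\right) + 6524\right) - 37935} = \sqrt{\left(\left(-1862 - -3670008\right) + 6524\right) - 37935} = \sqrt{\left(\left(-1862 + 3670008\right) + 6524\right) - 37935} = \sqrt{\left(3668146 + 6524\right) - 37935} = \sqrt{3674670 - 37935} = \sqrt{3636735}$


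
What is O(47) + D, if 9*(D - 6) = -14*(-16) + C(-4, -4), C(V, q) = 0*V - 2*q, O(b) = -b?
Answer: -137/9 ≈ -15.222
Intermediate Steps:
C(V, q) = -2*q (C(V, q) = 0 - 2*q = -2*q)
D = 286/9 (D = 6 + (-14*(-16) - 2*(-4))/9 = 6 + (224 + 8)/9 = 6 + (⅑)*232 = 6 + 232/9 = 286/9 ≈ 31.778)
O(47) + D = -1*47 + 286/9 = -47 + 286/9 = -137/9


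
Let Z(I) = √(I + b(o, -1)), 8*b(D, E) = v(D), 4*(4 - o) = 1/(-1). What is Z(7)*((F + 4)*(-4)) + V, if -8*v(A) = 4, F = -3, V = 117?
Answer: 117 - √111 ≈ 106.46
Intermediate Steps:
o = 17/4 (o = 4 - ¼/(-1) = 4 - ¼*(-1) = 4 + ¼ = 17/4 ≈ 4.2500)
v(A) = -½ (v(A) = -⅛*4 = -½)
b(D, E) = -1/16 (b(D, E) = (⅛)*(-½) = -1/16)
Z(I) = √(-1/16 + I) (Z(I) = √(I - 1/16) = √(-1/16 + I))
Z(7)*((F + 4)*(-4)) + V = (√(-1 + 16*7)/4)*((-3 + 4)*(-4)) + 117 = (√(-1 + 112)/4)*(1*(-4)) + 117 = (√111/4)*(-4) + 117 = -√111 + 117 = 117 - √111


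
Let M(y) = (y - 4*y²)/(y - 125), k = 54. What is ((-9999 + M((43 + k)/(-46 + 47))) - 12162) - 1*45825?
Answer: -1866069/28 ≈ -66645.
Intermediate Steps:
M(y) = (y - 4*y²)/(-125 + y)
((-9999 + M((43 + k)/(-46 + 47))) - 12162) - 1*45825 = ((-9999 + ((43 + 54)/(-46 + 47))*(1 - 4*(43 + 54)/(-46 + 47))/(-125 + (43 + 54)/(-46 + 47))) - 12162) - 1*45825 = ((-9999 + (97/1)*(1 - 388/1)/(-125 + 97/1)) - 12162) - 45825 = ((-9999 + (97*1)*(1 - 388)/(-125 + 97*1)) - 12162) - 45825 = ((-9999 + 97*(1 - 4*97)/(-125 + 97)) - 12162) - 45825 = ((-9999 + 97*(1 - 388)/(-28)) - 12162) - 45825 = ((-9999 + 97*(-1/28)*(-387)) - 12162) - 45825 = ((-9999 + 37539/28) - 12162) - 45825 = (-242433/28 - 12162) - 45825 = -582969/28 - 45825 = -1866069/28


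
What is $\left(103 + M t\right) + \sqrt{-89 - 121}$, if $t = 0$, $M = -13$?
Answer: $103 + i \sqrt{210} \approx 103.0 + 14.491 i$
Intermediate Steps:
$\left(103 + M t\right) + \sqrt{-89 - 121} = \left(103 - 0\right) + \sqrt{-89 - 121} = \left(103 + 0\right) + \sqrt{-210} = 103 + i \sqrt{210}$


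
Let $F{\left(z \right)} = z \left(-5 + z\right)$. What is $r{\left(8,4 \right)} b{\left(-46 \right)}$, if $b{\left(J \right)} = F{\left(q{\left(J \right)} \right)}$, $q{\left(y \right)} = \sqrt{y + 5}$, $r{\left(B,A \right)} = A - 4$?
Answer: $0$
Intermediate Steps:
$r{\left(B,A \right)} = -4 + A$
$q{\left(y \right)} = \sqrt{5 + y}$
$b{\left(J \right)} = \sqrt{5 + J} \left(-5 + \sqrt{5 + J}\right)$
$r{\left(8,4 \right)} b{\left(-46 \right)} = \left(-4 + 4\right) \left(5 - 46 - 5 \sqrt{5 - 46}\right) = 0 \left(5 - 46 - 5 \sqrt{-41}\right) = 0 \left(5 - 46 - 5 i \sqrt{41}\right) = 0 \left(-41 - 5 i \sqrt{41}\right) = 0$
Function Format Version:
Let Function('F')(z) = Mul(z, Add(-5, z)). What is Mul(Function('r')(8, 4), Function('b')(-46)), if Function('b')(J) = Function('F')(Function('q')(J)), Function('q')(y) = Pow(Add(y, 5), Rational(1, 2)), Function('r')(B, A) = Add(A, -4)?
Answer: 0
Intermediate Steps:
Function('r')(B, A) = Add(-4, A)
Function('q')(y) = Pow(Add(5, y), Rational(1, 2))
Function('b')(J) = Mul(Pow(Add(5, J), Rational(1, 2)), Add(-5, Pow(Add(5, J), Rational(1, 2))))
Mul(Function('r')(8, 4), Function('b')(-46)) = Mul(Add(-4, 4), Add(5, -46, Mul(-5, Pow(Add(5, -46), Rational(1, 2))))) = Mul(0, Add(5, -46, Mul(-5, Pow(-41, Rational(1, 2))))) = Mul(0, Add(5, -46, Mul(-5, Mul(I, Pow(41, Rational(1, 2)))))) = Mul(0, Add(5, -46, Mul(-5, I, Pow(41, Rational(1, 2))))) = Mul(0, Add(-41, Mul(-5, I, Pow(41, Rational(1, 2))))) = 0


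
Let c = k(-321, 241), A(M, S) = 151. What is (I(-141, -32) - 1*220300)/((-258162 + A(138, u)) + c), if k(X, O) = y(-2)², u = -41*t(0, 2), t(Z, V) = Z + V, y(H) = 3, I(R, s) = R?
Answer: 220441/258002 ≈ 0.85442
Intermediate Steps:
t(Z, V) = V + Z
u = -82 (u = -41*(2 + 0) = -41*2 = -82)
k(X, O) = 9 (k(X, O) = 3² = 9)
c = 9
(I(-141, -32) - 1*220300)/((-258162 + A(138, u)) + c) = (-141 - 1*220300)/((-258162 + 151) + 9) = (-141 - 220300)/(-258011 + 9) = -220441/(-258002) = -220441*(-1/258002) = 220441/258002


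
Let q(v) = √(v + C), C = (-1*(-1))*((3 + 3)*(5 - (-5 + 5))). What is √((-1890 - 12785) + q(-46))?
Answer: √(-14675 + 4*I) ≈ 0.0165 + 121.14*I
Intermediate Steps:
C = 30 (C = 1*(6*(5 - 1*0)) = 1*(6*(5 + 0)) = 1*(6*5) = 1*30 = 30)
q(v) = √(30 + v) (q(v) = √(v + 30) = √(30 + v))
√((-1890 - 12785) + q(-46)) = √((-1890 - 12785) + √(30 - 46)) = √(-14675 + √(-16)) = √(-14675 + 4*I)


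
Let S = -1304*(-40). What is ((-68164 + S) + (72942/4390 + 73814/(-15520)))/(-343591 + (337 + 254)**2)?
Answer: -54479465741/19383781600 ≈ -2.8106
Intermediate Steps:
S = 52160
((-68164 + S) + (72942/4390 + 73814/(-15520)))/(-343591 + (337 + 254)**2) = ((-68164 + 52160) + (72942/4390 + 73814/(-15520)))/(-343591 + (337 + 254)**2) = (-16004 + (72942*(1/4390) + 73814*(-1/15520)))/(-343591 + 591**2) = (-16004 + (36471/2195 - 36907/7760))/(-343591 + 349281) = (-16004 + 40400819/3406640)/5690 = -54479465741/3406640*1/5690 = -54479465741/19383781600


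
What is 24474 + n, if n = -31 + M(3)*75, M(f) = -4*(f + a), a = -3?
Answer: 24443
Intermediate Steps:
M(f) = 12 - 4*f (M(f) = -4*(f - 3) = -4*(-3 + f) = 12 - 4*f)
n = -31 (n = -31 + (12 - 4*3)*75 = -31 + (12 - 12)*75 = -31 + 0*75 = -31 + 0 = -31)
24474 + n = 24474 - 31 = 24443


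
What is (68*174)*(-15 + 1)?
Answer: -165648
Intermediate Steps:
(68*174)*(-15 + 1) = 11832*(-14) = -165648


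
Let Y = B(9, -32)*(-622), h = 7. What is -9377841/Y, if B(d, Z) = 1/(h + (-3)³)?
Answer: -93778410/311 ≈ -3.0154e+5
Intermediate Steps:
B(d, Z) = -1/20 (B(d, Z) = 1/(7 + (-3)³) = 1/(7 - 27) = 1/(-20) = -1/20)
Y = 311/10 (Y = -1/20*(-622) = 311/10 ≈ 31.100)
-9377841/Y = -9377841/311/10 = -9377841*10/311 = -93778410/311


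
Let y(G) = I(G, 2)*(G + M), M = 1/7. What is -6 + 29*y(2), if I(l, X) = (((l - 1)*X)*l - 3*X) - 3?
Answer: -2217/7 ≈ -316.71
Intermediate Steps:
M = ⅐ ≈ 0.14286
I(l, X) = -3 - 3*X + X*l*(-1 + l) (I(l, X) = (((-1 + l)*X)*l - 3*X) - 3 = ((X*(-1 + l))*l - 3*X) - 3 = (X*l*(-1 + l) - 3*X) - 3 = (-3*X + X*l*(-1 + l)) - 3 = -3 - 3*X + X*l*(-1 + l))
y(G) = (⅐ + G)*(-9 - 2*G + 2*G²) (y(G) = (-3 - 3*2 + 2*G² - 1*2*G)*(G + ⅐) = (-3 - 6 + 2*G² - 2*G)*(⅐ + G) = (-9 - 2*G + 2*G²)*(⅐ + G) = (⅐ + G)*(-9 - 2*G + 2*G²))
-6 + 29*y(2) = -6 + 29*(-9/7 + 2*2³ - 65/7*2 - 12/7*2²) = -6 + 29*(-9/7 + 2*8 - 130/7 - 12/7*4) = -6 + 29*(-9/7 + 16 - 130/7 - 48/7) = -6 + 29*(-75/7) = -6 - 2175/7 = -2217/7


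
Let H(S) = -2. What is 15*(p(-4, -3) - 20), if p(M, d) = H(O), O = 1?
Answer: -330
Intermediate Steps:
p(M, d) = -2
15*(p(-4, -3) - 20) = 15*(-2 - 20) = 15*(-22) = -330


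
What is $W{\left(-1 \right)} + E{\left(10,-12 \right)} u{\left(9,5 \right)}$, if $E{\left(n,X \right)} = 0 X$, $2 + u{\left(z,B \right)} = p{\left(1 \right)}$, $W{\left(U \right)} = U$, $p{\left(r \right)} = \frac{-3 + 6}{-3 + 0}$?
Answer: $-1$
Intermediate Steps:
$p{\left(r \right)} = -1$ ($p{\left(r \right)} = \frac{3}{-3} = 3 \left(- \frac{1}{3}\right) = -1$)
$u{\left(z,B \right)} = -3$ ($u{\left(z,B \right)} = -2 - 1 = -3$)
$E{\left(n,X \right)} = 0$
$W{\left(-1 \right)} + E{\left(10,-12 \right)} u{\left(9,5 \right)} = -1 + 0 \left(-3\right) = -1 + 0 = -1$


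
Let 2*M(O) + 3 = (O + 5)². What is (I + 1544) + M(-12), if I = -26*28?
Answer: 839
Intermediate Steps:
M(O) = -3/2 + (5 + O)²/2 (M(O) = -3/2 + (O + 5)²/2 = -3/2 + (5 + O)²/2)
I = -728
(I + 1544) + M(-12) = (-728 + 1544) + (-3/2 + (5 - 12)²/2) = 816 + (-3/2 + (½)*(-7)²) = 816 + (-3/2 + (½)*49) = 816 + (-3/2 + 49/2) = 816 + 23 = 839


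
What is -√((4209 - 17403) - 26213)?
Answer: -I*√39407 ≈ -198.51*I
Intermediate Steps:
-√((4209 - 17403) - 26213) = -√(-13194 - 26213) = -√(-39407) = -I*√39407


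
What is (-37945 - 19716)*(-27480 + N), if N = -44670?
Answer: 4160241150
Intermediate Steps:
(-37945 - 19716)*(-27480 + N) = (-37945 - 19716)*(-27480 - 44670) = -57661*(-72150) = 4160241150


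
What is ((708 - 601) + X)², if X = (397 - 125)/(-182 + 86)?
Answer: 390625/36 ≈ 10851.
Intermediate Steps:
X = -17/6 (X = 272/(-96) = 272*(-1/96) = -17/6 ≈ -2.8333)
((708 - 601) + X)² = ((708 - 601) - 17/6)² = (107 - 17/6)² = (625/6)² = 390625/36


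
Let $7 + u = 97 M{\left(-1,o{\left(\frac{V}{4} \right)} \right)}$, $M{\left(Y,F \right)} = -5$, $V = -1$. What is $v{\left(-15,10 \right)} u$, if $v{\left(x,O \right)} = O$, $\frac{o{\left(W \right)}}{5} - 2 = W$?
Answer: $-4920$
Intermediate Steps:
$o{\left(W \right)} = 10 + 5 W$
$u = -492$ ($u = -7 + 97 \left(-5\right) = -7 - 485 = -492$)
$v{\left(-15,10 \right)} u = 10 \left(-492\right) = -4920$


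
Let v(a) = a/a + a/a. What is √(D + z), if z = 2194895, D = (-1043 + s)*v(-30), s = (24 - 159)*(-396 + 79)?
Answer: √2278399 ≈ 1509.4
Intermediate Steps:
v(a) = 2 (v(a) = 1 + 1 = 2)
s = 42795 (s = -135*(-317) = 42795)
D = 83504 (D = (-1043 + 42795)*2 = 41752*2 = 83504)
√(D + z) = √(83504 + 2194895) = √2278399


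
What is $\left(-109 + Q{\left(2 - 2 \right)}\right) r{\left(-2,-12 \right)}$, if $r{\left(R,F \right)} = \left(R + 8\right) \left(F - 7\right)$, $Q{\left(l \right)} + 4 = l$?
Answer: $12882$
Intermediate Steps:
$Q{\left(l \right)} = -4 + l$
$r{\left(R,F \right)} = \left(-7 + F\right) \left(8 + R\right)$ ($r{\left(R,F \right)} = \left(8 + R\right) \left(-7 + F\right) = \left(-7 + F\right) \left(8 + R\right)$)
$\left(-109 + Q{\left(2 - 2 \right)}\right) r{\left(-2,-12 \right)} = \left(-109 + \left(-4 + \left(2 - 2\right)\right)\right) \left(-56 - -14 + 8 \left(-12\right) - -24\right) = \left(-109 + \left(-4 + \left(2 - 2\right)\right)\right) \left(-56 + 14 - 96 + 24\right) = \left(-109 + \left(-4 + 0\right)\right) \left(-114\right) = \left(-109 - 4\right) \left(-114\right) = \left(-113\right) \left(-114\right) = 12882$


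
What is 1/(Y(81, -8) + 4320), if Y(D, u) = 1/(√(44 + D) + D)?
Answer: 27803601/120111906241 + 5*√5/120111906241 ≈ 0.00023148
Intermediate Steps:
Y(D, u) = 1/(D + √(44 + D))
1/(Y(81, -8) + 4320) = 1/(1/(81 + √(44 + 81)) + 4320) = 1/(1/(81 + √125) + 4320) = 1/(1/(81 + 5*√5) + 4320) = 1/(4320 + 1/(81 + 5*√5))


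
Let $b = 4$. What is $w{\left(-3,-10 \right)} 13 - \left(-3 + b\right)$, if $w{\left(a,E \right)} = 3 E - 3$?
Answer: $-430$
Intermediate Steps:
$w{\left(a,E \right)} = -3 + 3 E$
$w{\left(-3,-10 \right)} 13 - \left(-3 + b\right) = \left(-3 + 3 \left(-10\right)\right) 13 + \left(3 - 4\right) = \left(-3 - 30\right) 13 + \left(3 - 4\right) = \left(-33\right) 13 - 1 = -429 - 1 = -430$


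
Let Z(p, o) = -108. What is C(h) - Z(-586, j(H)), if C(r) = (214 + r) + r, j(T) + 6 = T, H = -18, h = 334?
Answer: 990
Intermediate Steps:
j(T) = -6 + T
C(r) = 214 + 2*r
C(h) - Z(-586, j(H)) = (214 + 2*334) - 1*(-108) = (214 + 668) + 108 = 882 + 108 = 990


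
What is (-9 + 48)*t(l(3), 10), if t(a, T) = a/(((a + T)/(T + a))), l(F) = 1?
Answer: 39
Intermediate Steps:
t(a, T) = a (t(a, T) = a/(((T + a)/(T + a))) = a/1 = a*1 = a)
(-9 + 48)*t(l(3), 10) = (-9 + 48)*1 = 39*1 = 39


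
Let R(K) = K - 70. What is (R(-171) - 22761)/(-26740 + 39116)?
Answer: -1643/884 ≈ -1.8586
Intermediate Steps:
R(K) = -70 + K
(R(-171) - 22761)/(-26740 + 39116) = ((-70 - 171) - 22761)/(-26740 + 39116) = (-241 - 22761)/12376 = -23002*1/12376 = -1643/884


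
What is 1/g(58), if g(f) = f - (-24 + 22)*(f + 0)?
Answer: 1/174 ≈ 0.0057471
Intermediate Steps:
g(f) = 3*f (g(f) = f - (-2)*f = f + 2*f = 3*f)
1/g(58) = 1/(3*58) = 1/174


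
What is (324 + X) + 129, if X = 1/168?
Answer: 76105/168 ≈ 453.01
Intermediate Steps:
X = 1/168 ≈ 0.0059524
(324 + X) + 129 = (324 + 1/168) + 129 = 54433/168 + 129 = 76105/168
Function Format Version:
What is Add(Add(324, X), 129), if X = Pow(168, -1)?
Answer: Rational(76105, 168) ≈ 453.01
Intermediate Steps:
X = Rational(1, 168) ≈ 0.0059524
Add(Add(324, X), 129) = Add(Add(324, Rational(1, 168)), 129) = Add(Rational(54433, 168), 129) = Rational(76105, 168)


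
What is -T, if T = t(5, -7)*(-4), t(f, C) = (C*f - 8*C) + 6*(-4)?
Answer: -12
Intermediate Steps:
t(f, C) = -24 - 8*C + C*f (t(f, C) = (-8*C + C*f) - 24 = -24 - 8*C + C*f)
T = 12 (T = (-24 - 8*(-7) - 7*5)*(-4) = (-24 + 56 - 35)*(-4) = -3*(-4) = 12)
-T = -1*12 = -12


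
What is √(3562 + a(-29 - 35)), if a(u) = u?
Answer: √3498 ≈ 59.144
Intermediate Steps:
√(3562 + a(-29 - 35)) = √(3562 + (-29 - 35)) = √(3562 - 64) = √3498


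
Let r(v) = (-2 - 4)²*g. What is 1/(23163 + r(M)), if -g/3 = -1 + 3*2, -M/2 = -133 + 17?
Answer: 1/22623 ≈ 4.4203e-5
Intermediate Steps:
M = 232 (M = -2*(-133 + 17) = -2*(-116) = 232)
g = -15 (g = -3*(-1 + 3*2) = -3*(-1 + 6) = -3*5 = -15)
r(v) = -540 (r(v) = (-2 - 4)²*(-15) = (-6)²*(-15) = 36*(-15) = -540)
1/(23163 + r(M)) = 1/(23163 - 540) = 1/22623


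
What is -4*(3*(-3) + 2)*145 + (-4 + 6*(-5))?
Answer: 4026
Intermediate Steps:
-4*(3*(-3) + 2)*145 + (-4 + 6*(-5)) = -4*(-9 + 2)*145 + (-4 - 30) = -4*(-7)*145 - 34 = 28*145 - 34 = 4060 - 34 = 4026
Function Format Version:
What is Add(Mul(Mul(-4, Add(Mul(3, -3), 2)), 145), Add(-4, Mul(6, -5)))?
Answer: 4026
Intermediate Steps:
Add(Mul(Mul(-4, Add(Mul(3, -3), 2)), 145), Add(-4, Mul(6, -5))) = Add(Mul(Mul(-4, Add(-9, 2)), 145), Add(-4, -30)) = Add(Mul(Mul(-4, -7), 145), -34) = Add(Mul(28, 145), -34) = Add(4060, -34) = 4026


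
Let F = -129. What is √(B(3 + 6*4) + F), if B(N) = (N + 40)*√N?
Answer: √(-129 + 201*√3) ≈ 14.803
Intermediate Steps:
B(N) = √N*(40 + N) (B(N) = (40 + N)*√N = √N*(40 + N))
√(B(3 + 6*4) + F) = √(√(3 + 6*4)*(40 + (3 + 6*4)) - 129) = √(√(3 + 24)*(40 + (3 + 24)) - 129) = √(√27*(40 + 27) - 129) = √((3*√3)*67 - 129) = √(201*√3 - 129) = √(-129 + 201*√3)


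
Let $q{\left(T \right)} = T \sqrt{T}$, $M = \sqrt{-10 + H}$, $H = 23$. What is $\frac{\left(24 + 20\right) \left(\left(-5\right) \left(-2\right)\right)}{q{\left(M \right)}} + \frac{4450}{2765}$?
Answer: $\frac{890}{553} + \frac{440 \sqrt[4]{13}}{13} \approx 65.877$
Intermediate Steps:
$M = \sqrt{13}$ ($M = \sqrt{-10 + 23} = \sqrt{13} \approx 3.6056$)
$q{\left(T \right)} = T^{\frac{3}{2}}$
$\frac{\left(24 + 20\right) \left(\left(-5\right) \left(-2\right)\right)}{q{\left(M \right)}} + \frac{4450}{2765} = \frac{\left(24 + 20\right) \left(\left(-5\right) \left(-2\right)\right)}{\left(\sqrt{13}\right)^{\frac{3}{2}}} + \frac{4450}{2765} = \frac{44 \cdot 10}{13^{\frac{3}{4}}} + 4450 \cdot \frac{1}{2765} = 440 \frac{\sqrt[4]{13}}{13} + \frac{890}{553} = \frac{440 \sqrt[4]{13}}{13} + \frac{890}{553} = \frac{890}{553} + \frac{440 \sqrt[4]{13}}{13}$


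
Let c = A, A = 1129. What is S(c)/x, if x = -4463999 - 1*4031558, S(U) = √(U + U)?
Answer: -√2258/8495557 ≈ -5.5933e-6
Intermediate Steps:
c = 1129
S(U) = √2*√U (S(U) = √(2*U) = √2*√U)
x = -8495557 (x = -4463999 - 4031558 = -8495557)
S(c)/x = (√2*√1129)/(-8495557) = √2258*(-1/8495557) = -√2258/8495557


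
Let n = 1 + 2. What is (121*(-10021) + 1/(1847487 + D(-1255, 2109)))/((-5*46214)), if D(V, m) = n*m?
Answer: 2247825481373/428360800980 ≈ 5.2475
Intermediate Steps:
n = 3
D(V, m) = 3*m
(121*(-10021) + 1/(1847487 + D(-1255, 2109)))/((-5*46214)) = (121*(-10021) + 1/(1847487 + 3*2109))/((-5*46214)) = (-1212541 + 1/(1847487 + 6327))/(-231070) = (-1212541 + 1/1853814)*(-1/231070) = -2247825481373/1853814*(-1/231070) = 2247825481373/428360800980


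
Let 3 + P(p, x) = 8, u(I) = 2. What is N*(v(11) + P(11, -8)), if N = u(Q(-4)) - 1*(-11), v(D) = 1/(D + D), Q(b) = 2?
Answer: 1443/22 ≈ 65.591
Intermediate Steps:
v(D) = 1/(2*D)
N = 13 (N = 2 - 1*(-11) = 2 + 11 = 13)
P(p, x) = 5 (P(p, x) = -3 + 8 = 5)
N*(v(11) + P(11, -8)) = 13*((½)/11 + 5) = 13*((½)*(1/11) + 5) = 13*(1/22 + 5) = 13*(111/22) = 1443/22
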